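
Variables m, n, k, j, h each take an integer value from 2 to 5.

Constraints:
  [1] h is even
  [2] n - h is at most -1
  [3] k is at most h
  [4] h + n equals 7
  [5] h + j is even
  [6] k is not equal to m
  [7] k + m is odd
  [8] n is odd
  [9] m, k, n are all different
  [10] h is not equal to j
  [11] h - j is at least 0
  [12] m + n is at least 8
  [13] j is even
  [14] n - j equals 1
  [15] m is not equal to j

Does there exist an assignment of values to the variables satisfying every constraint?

Setting (m, n, k, j, h) = (5, 3, 2, 2, 4) satisfies everything: constraint 2: n - h = -1; constraint 4: h + n = 7, and the others follow.

Satisfiable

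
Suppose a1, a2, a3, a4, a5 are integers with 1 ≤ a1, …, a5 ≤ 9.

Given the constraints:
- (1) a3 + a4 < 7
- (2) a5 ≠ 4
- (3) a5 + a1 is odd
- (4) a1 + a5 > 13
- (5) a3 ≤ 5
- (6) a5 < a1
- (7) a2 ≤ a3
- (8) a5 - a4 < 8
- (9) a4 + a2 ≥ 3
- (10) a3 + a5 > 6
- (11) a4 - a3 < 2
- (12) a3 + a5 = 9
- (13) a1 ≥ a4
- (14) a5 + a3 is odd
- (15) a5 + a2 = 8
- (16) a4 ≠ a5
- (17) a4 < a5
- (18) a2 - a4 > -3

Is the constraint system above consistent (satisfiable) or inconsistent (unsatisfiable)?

Setting (a1, a2, a3, a4, a5) = (8, 1, 2, 2, 7) satisfies everything: constraint 1: a3 + a4 = 4; constraint 4: a1 + a5 = 15; constraint 8: a5 - a4 = 5, and the others follow.

Satisfiable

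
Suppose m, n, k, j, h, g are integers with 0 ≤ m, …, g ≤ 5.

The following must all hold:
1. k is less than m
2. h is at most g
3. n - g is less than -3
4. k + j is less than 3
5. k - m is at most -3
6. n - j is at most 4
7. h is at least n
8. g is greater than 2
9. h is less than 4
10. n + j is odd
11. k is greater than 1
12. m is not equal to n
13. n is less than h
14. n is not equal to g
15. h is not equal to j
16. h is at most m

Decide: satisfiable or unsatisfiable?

Satisfiable

One satisfying assignment is m = 5, n = 1, k = 2, j = 0, h = 2, g = 5.
For the less obvious constraints — constraint 3: n - g = -4; constraint 4: k + j = 2; constraint 5: k - m = -3 — and the others hold by inspection.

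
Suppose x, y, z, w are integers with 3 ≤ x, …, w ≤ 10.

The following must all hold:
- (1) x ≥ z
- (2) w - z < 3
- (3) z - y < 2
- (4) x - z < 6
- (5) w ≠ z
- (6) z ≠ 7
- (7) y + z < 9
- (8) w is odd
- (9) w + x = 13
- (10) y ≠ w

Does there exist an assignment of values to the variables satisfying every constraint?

One satisfying assignment is x = 8, y = 3, z = 3, w = 5.
For the less obvious constraints — constraint 2: w - z = 2; constraint 3: z - y = 0; constraint 4: x - z = 5 — and the others hold by inspection.

Satisfiable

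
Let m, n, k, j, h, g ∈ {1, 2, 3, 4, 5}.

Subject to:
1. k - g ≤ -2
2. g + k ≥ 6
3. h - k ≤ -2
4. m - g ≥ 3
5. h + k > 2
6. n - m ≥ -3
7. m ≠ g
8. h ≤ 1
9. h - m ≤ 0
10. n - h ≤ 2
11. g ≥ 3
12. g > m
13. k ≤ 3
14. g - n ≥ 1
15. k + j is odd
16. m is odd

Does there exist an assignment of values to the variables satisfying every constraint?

Constraints 1, 3, 4, 6, and 10 give k − h ≥ 2, h − n ≥ -2, n − m ≥ -3, m − g ≥ 3, g − k ≥ 2.
Adding all 5 inequalities: the left sides telescope to 0, and the right sides sum to 2 + (-2) + (-3) + 3 + 2 = 2. So 0 ≥ 2, which is false.

Unsatisfiable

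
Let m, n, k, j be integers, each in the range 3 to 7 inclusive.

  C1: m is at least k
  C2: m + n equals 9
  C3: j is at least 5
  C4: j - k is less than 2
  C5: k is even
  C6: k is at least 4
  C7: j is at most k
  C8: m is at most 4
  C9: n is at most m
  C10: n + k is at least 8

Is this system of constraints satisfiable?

From constraints 3 and 7: k ≥ j and j ≥ 5, so k ≥ 5. From constraints 1 and 8: k ≤ m and m ≤ 4, so k ≤ 4. But 4 < 5, so no value of k works.

Unsatisfiable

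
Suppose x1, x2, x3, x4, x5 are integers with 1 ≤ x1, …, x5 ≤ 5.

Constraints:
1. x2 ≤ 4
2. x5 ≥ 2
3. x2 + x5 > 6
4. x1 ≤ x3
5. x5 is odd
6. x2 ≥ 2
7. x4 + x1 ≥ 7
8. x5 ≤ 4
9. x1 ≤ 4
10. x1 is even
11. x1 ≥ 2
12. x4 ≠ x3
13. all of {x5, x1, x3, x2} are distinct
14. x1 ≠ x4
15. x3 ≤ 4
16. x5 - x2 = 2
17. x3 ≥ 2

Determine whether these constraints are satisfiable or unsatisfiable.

Unsatisfiable

Constraints 1, 2, 6, 8, 9, 11, 15, and 17 confine each of x5, x1, x3, x2 to the 3 values {2, …, 4}.
Constraint 13 requires all 4 of them to be distinct, but only 3 values are available — impossible by the pigeonhole principle.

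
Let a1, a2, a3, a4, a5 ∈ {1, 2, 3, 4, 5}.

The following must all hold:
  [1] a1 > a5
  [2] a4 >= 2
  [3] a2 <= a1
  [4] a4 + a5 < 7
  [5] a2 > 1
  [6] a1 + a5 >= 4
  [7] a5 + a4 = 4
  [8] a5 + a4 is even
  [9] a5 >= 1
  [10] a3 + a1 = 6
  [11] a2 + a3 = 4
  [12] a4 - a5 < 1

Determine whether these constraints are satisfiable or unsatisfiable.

The assignment a1 = 4, a2 = 2, a3 = 2, a4 = 2, a5 = 2 works:
  constraint 4 holds since a4 + a5 = 4.
  constraint 6 holds since a1 + a5 = 6.
The rest check out directly.

Satisfiable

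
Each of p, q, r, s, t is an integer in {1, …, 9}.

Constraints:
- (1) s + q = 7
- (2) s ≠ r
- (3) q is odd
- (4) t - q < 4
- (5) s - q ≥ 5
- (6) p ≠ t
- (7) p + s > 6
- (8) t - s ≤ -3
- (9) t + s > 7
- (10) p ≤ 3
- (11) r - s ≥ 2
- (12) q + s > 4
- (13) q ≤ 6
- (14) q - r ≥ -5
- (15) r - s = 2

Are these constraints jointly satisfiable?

Unsatisfiable

Constraints 5, 11, and 14 give s − q ≥ 5, q − r ≥ -5, r − s ≥ 2.
Adding all 3 inequalities: the left sides telescope to 0, and the right sides sum to 5 + (-5) + 2 = 2. So 0 ≥ 2, which is false.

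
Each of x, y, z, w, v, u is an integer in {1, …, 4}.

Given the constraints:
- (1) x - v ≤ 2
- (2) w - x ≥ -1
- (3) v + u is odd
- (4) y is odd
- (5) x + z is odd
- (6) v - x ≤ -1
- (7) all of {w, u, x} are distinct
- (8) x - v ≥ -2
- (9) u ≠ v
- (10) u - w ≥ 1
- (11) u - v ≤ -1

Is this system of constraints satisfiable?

Constraints 2, 6, 10, and 11 give v − u ≥ 1, u − w ≥ 1, w − x ≥ -1, x − v ≥ 1.
Adding all 4 inequalities: the left sides telescope to 0, and the right sides sum to 1 + 1 + (-1) + 1 = 2. So 0 ≥ 2, which is false.

Unsatisfiable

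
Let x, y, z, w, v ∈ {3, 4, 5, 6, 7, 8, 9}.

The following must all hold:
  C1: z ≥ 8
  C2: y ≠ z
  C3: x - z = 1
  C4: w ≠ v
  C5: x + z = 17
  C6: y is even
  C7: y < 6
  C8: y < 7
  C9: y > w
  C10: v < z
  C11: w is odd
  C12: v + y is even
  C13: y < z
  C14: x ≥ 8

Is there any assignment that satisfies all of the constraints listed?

Satisfiable

The assignment x = 9, y = 4, z = 8, w = 3, v = 4 works:
  constraint 3 holds since x - z = 1.
  constraint 5 holds since x + z = 17.
The rest check out directly.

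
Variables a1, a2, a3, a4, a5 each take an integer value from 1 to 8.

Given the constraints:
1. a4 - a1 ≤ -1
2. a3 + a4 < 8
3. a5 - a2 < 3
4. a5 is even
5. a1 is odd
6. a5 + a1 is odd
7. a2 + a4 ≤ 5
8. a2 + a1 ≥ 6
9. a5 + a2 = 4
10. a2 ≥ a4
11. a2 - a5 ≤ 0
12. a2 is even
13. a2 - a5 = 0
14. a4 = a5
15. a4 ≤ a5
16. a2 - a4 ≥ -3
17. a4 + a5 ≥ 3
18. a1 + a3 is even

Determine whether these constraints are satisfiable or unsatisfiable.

Satisfiable

One satisfying assignment is a1 = 5, a2 = 2, a3 = 5, a4 = 2, a5 = 2.
For the less obvious constraints — constraint 1: a4 - a1 = -3; constraint 2: a3 + a4 = 7 — and the others hold by inspection.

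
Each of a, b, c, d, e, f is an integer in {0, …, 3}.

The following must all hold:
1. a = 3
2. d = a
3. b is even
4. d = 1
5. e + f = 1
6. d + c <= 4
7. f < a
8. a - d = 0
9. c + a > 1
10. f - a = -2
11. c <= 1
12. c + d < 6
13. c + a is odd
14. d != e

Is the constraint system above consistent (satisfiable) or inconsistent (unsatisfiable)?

Constraint 4 fixes d = 1 and constraint 1 fixes a = 3, but constraint 2 requires d = a. Since 1 ≠ 3, contradiction.

Unsatisfiable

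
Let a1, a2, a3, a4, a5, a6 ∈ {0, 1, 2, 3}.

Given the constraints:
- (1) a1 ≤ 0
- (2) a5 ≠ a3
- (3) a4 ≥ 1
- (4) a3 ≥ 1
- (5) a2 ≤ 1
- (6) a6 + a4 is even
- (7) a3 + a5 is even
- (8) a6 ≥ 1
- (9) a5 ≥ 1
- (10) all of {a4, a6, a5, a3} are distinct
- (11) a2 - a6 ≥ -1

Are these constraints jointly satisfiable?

Constraints 3, 4, 8, and 9 confine each of a4, a6, a5, a3 to the 3 values {1, …, 3} (the domain already gives each ≤ 3).
Constraint 10 requires all 4 of them to be distinct, but only 3 values are available — impossible by the pigeonhole principle.

Unsatisfiable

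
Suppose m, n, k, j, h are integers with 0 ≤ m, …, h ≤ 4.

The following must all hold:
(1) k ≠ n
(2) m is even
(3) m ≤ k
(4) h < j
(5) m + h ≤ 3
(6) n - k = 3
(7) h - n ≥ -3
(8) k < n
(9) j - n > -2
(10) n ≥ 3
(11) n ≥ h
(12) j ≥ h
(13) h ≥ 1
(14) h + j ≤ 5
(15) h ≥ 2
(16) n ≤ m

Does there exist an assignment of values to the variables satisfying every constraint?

Unsatisfiable

From constraints 10 and 16: m ≥ n ≥ 3. From constraint 15: h ≥ 2. Hence m + h ≥ 5. But constraint 5 requires m + h ≤ 3, and 3 < 5. Contradiction.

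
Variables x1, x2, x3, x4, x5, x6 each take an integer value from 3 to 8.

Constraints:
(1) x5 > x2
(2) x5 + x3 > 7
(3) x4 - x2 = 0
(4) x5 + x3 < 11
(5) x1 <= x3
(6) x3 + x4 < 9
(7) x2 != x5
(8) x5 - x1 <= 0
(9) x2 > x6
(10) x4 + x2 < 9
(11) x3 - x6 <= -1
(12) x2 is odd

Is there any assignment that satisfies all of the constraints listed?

Unsatisfiable

Constraints 1, 5, 8, 9, and 11 give x3 < x6, x6 < x2, x2 < x5, x5 ≤ x1, x1 ≤ x3. Chaining: x3 < x6 < x2 < x5 ≤ x1 ≤ x3, which forces x3 < x3 — impossible.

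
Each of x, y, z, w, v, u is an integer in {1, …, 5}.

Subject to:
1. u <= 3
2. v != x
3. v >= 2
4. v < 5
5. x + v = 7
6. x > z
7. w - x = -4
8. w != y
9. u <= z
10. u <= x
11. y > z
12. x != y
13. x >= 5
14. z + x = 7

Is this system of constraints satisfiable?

Take x = 5, y = 4, z = 2, w = 1, v = 2, u = 2. Then constraint 5: x + v = 7; constraint 7: w - x = -4; constraint 14: z + x = 7, and every other listed constraint is also met.

Satisfiable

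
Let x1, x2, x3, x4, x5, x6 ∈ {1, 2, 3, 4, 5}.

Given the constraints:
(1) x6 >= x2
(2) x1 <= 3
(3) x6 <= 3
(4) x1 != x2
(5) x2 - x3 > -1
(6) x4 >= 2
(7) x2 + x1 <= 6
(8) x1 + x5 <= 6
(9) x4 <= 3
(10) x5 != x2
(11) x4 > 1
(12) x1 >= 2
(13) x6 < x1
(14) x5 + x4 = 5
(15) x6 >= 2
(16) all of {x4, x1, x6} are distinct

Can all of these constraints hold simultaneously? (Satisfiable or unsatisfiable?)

Constraints 2, 3, 6, 9, 12, and 15 confine each of x4, x1, x6 to the 2 values {2, 3}.
Constraint 16 requires all 3 of them to be distinct, but only 2 values are available — impossible by the pigeonhole principle.

Unsatisfiable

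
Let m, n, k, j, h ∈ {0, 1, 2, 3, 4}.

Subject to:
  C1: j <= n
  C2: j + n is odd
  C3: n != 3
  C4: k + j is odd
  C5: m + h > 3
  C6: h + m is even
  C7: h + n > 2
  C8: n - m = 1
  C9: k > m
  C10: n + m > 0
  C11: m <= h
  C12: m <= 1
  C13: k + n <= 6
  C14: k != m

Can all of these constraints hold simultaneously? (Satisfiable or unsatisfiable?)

Setting (m, n, k, j, h) = (0, 1, 3, 0, 4) satisfies everything: constraint 5: m + h = 4; constraint 7: h + n = 5, and the others follow.

Satisfiable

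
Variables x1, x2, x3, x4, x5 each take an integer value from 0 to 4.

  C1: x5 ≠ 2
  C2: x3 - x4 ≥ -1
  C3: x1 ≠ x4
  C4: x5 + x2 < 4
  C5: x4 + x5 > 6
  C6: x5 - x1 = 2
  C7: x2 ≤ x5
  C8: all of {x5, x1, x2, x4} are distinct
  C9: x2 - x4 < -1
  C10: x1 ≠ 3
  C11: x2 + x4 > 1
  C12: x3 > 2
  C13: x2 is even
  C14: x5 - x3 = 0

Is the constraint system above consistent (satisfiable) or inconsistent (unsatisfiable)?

Try x1 = 1, x2 = 0, x3 = 3, x4 = 4, x5 = 3.
Check constraint 2: x3 - x4 = -1; constraint 4: x5 + x2 = 3. The remaining constraints are straightforward to verify.

Satisfiable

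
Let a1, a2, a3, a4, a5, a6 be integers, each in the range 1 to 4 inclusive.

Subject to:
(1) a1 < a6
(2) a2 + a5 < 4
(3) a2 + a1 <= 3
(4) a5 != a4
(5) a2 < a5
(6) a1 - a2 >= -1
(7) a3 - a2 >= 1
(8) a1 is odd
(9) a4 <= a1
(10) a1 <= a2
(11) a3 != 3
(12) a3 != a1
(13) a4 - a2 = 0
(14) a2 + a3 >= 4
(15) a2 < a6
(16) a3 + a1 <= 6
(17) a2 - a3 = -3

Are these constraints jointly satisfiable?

One satisfying assignment is a1 = 1, a2 = 1, a3 = 4, a4 = 1, a5 = 2, a6 = 3.
For the less obvious constraints — constraint 2: a2 + a5 = 3; constraint 3: a2 + a1 = 2; constraint 6: a1 - a2 = 0 — and the others hold by inspection.

Satisfiable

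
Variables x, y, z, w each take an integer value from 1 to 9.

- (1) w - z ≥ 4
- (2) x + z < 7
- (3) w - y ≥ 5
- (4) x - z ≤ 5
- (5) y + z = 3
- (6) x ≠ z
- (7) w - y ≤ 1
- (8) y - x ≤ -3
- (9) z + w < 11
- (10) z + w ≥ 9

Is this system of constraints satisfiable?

Constraints 1, 4, 7, and 8 give y − w ≥ -1, w − z ≥ 4, z − x ≥ -5, x − y ≥ 3.
Adding all 4 inequalities: the left sides telescope to 0, and the right sides sum to (-1) + 4 + (-5) + 3 = 1. So 0 ≥ 1, which is false.

Unsatisfiable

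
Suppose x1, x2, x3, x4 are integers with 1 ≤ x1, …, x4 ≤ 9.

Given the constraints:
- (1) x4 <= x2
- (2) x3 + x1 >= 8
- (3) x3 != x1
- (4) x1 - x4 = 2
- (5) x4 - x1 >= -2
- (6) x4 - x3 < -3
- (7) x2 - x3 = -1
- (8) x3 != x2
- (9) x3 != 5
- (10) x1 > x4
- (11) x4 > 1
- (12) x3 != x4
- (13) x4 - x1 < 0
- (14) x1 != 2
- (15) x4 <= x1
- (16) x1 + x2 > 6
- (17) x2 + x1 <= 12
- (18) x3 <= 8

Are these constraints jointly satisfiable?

One satisfying assignment is x1 = 4, x2 = 5, x3 = 6, x4 = 2.
For the less obvious constraints — constraint 2: x3 + x1 = 10; constraint 4: x1 - x4 = 2; constraint 5: x4 - x1 = -2 — and the others hold by inspection.

Satisfiable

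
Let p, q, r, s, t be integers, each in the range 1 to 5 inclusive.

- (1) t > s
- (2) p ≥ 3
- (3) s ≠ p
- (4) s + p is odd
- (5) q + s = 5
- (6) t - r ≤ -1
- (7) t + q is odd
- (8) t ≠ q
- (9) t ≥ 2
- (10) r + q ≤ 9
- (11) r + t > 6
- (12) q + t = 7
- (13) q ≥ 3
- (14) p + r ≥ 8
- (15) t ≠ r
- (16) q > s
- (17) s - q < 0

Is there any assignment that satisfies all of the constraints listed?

Satisfiable

Take p = 4, q = 4, r = 5, s = 1, t = 3. Then constraint 5: q + s = 5; constraint 6: t - r = -2; constraint 10: r + q = 9, and every other listed constraint is also met.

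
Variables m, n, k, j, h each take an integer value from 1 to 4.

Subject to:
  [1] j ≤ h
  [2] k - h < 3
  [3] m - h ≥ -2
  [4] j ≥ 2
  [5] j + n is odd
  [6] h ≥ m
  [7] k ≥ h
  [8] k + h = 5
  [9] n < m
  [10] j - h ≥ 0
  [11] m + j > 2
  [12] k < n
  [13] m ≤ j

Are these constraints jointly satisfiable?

Constraints 1, 7, 9, 12, and 13 give k < n, n < m, m ≤ j, j ≤ h, h ≤ k. Chaining: k < n < m ≤ j ≤ h ≤ k, which forces k < k — impossible.

Unsatisfiable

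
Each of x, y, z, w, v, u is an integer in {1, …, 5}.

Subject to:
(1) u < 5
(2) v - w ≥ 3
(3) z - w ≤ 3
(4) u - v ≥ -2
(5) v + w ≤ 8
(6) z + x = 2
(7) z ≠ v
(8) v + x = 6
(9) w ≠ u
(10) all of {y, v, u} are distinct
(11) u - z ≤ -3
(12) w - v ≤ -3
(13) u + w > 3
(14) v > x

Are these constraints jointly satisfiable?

Unsatisfiable

Constraints 3, 4, 11, and 12 give v − w ≥ 3, w − z ≥ -3, z − u ≥ 3, u − v ≥ -2.
Adding all 4 inequalities: the left sides telescope to 0, and the right sides sum to 3 + (-3) + 3 + (-2) = 1. So 0 ≥ 1, which is false.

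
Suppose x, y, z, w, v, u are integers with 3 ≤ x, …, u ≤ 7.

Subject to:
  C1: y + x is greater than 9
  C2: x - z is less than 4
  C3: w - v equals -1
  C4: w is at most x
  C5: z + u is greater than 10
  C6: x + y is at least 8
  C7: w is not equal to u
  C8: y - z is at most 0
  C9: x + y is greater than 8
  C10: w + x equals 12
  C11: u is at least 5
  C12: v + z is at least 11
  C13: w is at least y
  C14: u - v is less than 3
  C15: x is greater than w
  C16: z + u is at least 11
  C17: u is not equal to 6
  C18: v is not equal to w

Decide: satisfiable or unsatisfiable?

Setting (x, y, z, w, v, u) = (7, 3, 5, 5, 6, 7) satisfies everything: constraint 1: y + x = 10; constraint 2: x - z = 2; constraint 3: w - v = -1, and the others follow.

Satisfiable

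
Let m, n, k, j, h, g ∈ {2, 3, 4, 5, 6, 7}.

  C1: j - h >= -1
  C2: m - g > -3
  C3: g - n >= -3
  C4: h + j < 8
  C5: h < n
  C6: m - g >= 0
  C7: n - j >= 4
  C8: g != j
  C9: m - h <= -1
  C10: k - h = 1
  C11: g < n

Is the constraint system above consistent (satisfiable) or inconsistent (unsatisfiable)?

Constraints 1, 3, 6, 7, and 9 give g − n ≥ -3, n − j ≥ 4, j − h ≥ -1, h − m ≥ 1, m − g ≥ 0.
Adding all 5 inequalities: the left sides telescope to 0, and the right sides sum to (-3) + 4 + (-1) + 1 + 0 = 1. So 0 ≥ 1, which is false.

Unsatisfiable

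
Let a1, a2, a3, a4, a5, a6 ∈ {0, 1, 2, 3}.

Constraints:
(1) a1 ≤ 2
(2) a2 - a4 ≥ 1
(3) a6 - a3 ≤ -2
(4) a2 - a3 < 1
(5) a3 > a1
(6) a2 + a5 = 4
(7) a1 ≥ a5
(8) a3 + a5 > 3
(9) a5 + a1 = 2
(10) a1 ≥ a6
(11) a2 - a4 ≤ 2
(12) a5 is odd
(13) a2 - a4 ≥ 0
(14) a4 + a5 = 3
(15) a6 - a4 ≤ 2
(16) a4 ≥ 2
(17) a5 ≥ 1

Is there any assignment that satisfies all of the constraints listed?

Try a1 = 1, a2 = 3, a3 = 3, a4 = 2, a5 = 1, a6 = 1.
Check constraint 2: a2 - a4 = 1; constraint 3: a6 - a3 = -2; constraint 4: a2 - a3 = 0. The remaining constraints are straightforward to verify.

Satisfiable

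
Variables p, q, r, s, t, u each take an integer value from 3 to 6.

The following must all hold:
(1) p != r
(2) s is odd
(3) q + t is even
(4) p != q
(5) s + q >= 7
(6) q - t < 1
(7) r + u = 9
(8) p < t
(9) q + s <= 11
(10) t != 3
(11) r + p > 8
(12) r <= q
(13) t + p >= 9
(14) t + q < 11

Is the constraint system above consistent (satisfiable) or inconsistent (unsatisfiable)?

Take p = 5, q = 4, r = 4, s = 5, t = 6, u = 5. Then constraint 5: s + q = 9; constraint 6: q - t = -2, and every other listed constraint is also met.

Satisfiable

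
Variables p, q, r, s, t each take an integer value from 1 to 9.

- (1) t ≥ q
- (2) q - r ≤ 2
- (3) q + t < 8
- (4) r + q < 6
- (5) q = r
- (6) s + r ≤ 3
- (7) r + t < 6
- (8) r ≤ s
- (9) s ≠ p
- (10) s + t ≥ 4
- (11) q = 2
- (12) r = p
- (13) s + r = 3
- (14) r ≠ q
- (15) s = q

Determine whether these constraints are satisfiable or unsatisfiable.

From constraints 5, 12, and 15, s = q = r = p, so s = p. But constraint 9 says s ≠ p. Contradiction.

Unsatisfiable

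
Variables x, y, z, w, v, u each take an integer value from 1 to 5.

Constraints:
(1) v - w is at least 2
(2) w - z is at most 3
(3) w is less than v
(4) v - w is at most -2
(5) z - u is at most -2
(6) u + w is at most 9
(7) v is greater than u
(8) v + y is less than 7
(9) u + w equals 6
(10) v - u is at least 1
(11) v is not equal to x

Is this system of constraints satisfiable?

Constraints 2, 4, 5, and 10 give v − u ≥ 1, u − z ≥ 2, z − w ≥ -3, w − v ≥ 2.
Adding all 4 inequalities: the left sides telescope to 0, and the right sides sum to 1 + 2 + (-3) + 2 = 2. So 0 ≥ 2, which is false.

Unsatisfiable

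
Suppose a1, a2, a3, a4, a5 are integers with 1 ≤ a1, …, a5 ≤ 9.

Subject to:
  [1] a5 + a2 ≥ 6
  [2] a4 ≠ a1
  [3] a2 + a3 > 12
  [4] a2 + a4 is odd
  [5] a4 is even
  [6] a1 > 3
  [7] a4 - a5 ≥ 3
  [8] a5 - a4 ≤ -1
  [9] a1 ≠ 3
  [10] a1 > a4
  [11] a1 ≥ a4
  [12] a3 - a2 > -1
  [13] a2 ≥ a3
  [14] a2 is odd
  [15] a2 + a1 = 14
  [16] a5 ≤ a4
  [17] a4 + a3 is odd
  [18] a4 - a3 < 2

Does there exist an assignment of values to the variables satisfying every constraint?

Take a1 = 7, a2 = 7, a3 = 7, a4 = 6, a5 = 2. Then constraint 1: a5 + a2 = 9; constraint 3: a2 + a3 = 14; constraint 7: a4 - a5 = 4, and every other listed constraint is also met.

Satisfiable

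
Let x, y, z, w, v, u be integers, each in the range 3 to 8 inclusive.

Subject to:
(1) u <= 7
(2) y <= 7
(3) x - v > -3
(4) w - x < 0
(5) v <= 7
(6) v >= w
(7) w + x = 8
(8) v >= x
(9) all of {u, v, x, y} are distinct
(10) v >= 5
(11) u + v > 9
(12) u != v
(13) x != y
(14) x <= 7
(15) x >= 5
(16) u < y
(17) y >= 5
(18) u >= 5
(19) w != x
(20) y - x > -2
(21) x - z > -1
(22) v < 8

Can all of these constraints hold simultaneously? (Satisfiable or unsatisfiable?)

Constraints 1, 2, 5, 10, 14, 15, 17, and 18 confine each of u, v, x, y to the 3 values {5, …, 7}.
Constraint 9 requires all 4 of them to be distinct, but only 3 values are available — impossible by the pigeonhole principle.

Unsatisfiable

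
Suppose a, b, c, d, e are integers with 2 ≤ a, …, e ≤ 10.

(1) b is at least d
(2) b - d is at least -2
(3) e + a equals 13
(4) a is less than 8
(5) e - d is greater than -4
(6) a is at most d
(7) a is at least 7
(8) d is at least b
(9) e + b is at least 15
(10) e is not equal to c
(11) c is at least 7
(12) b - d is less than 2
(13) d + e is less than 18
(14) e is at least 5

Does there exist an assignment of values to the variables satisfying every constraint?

Satisfiable

One satisfying assignment is a = 7, b = 9, c = 7, d = 9, e = 6.
For the less obvious constraints — constraint 2: b - d = 0; constraint 3: e + a = 13; constraint 5: e - d = -3 — and the others hold by inspection.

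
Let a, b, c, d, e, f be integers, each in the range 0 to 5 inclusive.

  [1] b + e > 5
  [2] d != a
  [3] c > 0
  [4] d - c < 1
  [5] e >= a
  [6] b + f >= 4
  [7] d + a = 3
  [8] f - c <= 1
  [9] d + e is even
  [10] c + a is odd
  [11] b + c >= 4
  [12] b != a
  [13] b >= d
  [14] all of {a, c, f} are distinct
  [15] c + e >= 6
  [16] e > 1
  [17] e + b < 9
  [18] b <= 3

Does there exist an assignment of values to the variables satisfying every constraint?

Take a = 1, b = 2, c = 4, d = 2, e = 4, f = 5. Then constraint 1: b + e = 6; constraint 4: d - c = -2; constraint 6: b + f = 7, and every other listed constraint is also met.

Satisfiable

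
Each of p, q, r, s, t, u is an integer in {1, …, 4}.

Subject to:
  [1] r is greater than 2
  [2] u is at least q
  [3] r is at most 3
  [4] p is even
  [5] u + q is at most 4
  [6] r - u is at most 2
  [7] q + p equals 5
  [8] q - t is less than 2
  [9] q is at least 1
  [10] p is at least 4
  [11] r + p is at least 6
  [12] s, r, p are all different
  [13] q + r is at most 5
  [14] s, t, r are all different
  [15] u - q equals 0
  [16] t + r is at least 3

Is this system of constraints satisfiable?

Satisfiable

The assignment p = 4, q = 1, r = 3, s = 1, t = 2, u = 1 works:
  constraint 5 holds since u + q = 2.
  constraint 6 holds since r - u = 2.
  constraint 7 holds since q + p = 5.
The rest check out directly.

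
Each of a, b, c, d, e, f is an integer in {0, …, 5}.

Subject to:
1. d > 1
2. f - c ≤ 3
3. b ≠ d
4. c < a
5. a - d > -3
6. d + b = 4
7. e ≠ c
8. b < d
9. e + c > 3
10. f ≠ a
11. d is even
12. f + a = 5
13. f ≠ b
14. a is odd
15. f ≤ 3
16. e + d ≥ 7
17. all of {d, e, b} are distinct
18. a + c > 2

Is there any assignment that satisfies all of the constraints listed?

Satisfiable

Try a = 3, b = 0, c = 1, d = 4, e = 5, f = 2.
Check constraint 2: f - c = 1; constraint 5: a - d = -1. The remaining constraints are straightforward to verify.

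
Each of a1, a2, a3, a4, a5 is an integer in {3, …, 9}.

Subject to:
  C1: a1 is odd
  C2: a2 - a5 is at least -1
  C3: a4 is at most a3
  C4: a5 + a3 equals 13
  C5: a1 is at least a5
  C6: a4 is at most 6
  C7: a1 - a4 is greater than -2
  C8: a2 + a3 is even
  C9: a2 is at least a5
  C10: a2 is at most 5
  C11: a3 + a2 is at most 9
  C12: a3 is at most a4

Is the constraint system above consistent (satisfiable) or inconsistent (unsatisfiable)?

Unsatisfiable

From constraints 9 and 10: a5 ≤ a2 ≤ 5. From constraints 6 and 12: a3 ≤ a4 ≤ 6. Hence a5 + a3 ≤ 11. But constraint 4 requires a5 + a3 = 13, and 13 > 11. Contradiction.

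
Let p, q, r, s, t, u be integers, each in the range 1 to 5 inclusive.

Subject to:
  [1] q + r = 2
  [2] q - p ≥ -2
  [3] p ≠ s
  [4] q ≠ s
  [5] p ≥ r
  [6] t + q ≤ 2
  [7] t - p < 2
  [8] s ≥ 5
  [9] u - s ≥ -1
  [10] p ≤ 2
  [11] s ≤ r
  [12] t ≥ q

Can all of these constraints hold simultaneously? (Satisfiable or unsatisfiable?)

Unsatisfiable

From constraints 8 and 11: r ≥ s and s ≥ 5, so r ≥ 5. From constraints 5 and 10: r ≤ p and p ≤ 2, so r ≤ 2. But 2 < 5, so no value of r works.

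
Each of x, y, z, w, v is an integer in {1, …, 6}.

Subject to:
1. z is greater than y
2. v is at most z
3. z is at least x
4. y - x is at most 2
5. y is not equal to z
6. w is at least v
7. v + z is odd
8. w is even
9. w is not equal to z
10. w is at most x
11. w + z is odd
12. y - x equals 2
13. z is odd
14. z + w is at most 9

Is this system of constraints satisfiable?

Satisfiable

Setting (x, y, z, w, v) = (2, 4, 5, 2, 2) satisfies everything: constraint 4: y - x = 2; constraint 12: y - x = 2, and the others follow.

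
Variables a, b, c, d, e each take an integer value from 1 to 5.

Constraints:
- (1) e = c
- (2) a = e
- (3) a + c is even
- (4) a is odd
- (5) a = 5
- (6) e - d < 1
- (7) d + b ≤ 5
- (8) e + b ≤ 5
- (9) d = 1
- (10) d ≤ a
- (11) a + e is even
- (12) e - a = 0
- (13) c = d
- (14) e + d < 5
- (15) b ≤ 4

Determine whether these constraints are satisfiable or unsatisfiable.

Constraint 5 fixes a = 5 and constraint 9 fixes d = 1. Constraints 1, 2, and 13 give a = e = c = d, so a = d. But 5 ≠ 1 — contradiction.

Unsatisfiable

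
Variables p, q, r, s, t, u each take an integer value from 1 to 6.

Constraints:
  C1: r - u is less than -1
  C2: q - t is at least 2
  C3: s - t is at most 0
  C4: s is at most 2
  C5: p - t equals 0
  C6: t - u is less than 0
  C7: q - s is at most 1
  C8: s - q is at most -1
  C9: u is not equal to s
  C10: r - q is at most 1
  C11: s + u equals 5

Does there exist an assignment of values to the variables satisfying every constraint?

Constraints 2, 3, and 7 give q − t ≥ 2, t − s ≥ 0, s − q ≥ -1.
Adding all 3 inequalities: the left sides telescope to 0, and the right sides sum to 2 + 0 + (-1) = 1. So 0 ≥ 1, which is false.

Unsatisfiable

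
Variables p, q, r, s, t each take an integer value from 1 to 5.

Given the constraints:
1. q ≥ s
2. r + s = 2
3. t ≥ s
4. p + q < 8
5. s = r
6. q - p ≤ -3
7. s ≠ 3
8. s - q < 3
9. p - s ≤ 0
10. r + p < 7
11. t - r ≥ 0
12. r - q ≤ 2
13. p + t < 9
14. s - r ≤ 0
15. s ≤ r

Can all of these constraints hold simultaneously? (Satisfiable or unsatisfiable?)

Unsatisfiable

Constraints 6, 9, 12, and 14 give q − r ≥ -2, r − s ≥ 0, s − p ≥ 0, p − q ≥ 3.
Adding all 4 inequalities: the left sides telescope to 0, and the right sides sum to (-2) + 0 + 0 + 3 = 1. So 0 ≥ 1, which is false.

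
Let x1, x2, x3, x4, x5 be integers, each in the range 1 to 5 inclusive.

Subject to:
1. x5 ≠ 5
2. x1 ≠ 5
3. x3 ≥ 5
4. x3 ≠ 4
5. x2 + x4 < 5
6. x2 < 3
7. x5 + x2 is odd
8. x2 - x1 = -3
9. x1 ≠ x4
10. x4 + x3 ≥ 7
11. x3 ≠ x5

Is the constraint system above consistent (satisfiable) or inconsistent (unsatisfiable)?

Satisfiable

The assignment x1 = 4, x2 = 1, x3 = 5, x4 = 3, x5 = 4 works:
  constraint 5 holds since x2 + x4 = 4.
  constraint 8 holds since x2 - x1 = -3.
  constraint 10 holds since x4 + x3 = 8.
The rest check out directly.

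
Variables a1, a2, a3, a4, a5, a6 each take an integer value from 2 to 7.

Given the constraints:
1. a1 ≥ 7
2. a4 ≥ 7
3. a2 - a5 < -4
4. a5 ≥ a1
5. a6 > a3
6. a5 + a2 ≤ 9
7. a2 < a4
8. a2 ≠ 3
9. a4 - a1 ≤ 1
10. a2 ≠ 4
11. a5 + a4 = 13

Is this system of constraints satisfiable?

From constraints 1 and 4: a5 ≥ a1 ≥ 7. From constraint 2: a4 ≥ 7. Hence a5 + a4 ≥ 14. But constraint 11 requires a5 + a4 = 13, and 13 < 14. Contradiction.

Unsatisfiable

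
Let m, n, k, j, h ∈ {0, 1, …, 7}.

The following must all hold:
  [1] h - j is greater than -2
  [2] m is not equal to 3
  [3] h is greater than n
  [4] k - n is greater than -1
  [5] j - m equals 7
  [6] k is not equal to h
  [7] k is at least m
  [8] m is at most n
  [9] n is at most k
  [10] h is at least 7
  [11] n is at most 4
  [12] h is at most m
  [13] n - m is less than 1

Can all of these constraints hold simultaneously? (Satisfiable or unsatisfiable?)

From constraints 10 and 12: m ≥ h and h ≥ 7, so m ≥ 7. From constraints 8 and 11: m ≤ n and n ≤ 4, so m ≤ 4. But 4 < 7, so no value of m works.

Unsatisfiable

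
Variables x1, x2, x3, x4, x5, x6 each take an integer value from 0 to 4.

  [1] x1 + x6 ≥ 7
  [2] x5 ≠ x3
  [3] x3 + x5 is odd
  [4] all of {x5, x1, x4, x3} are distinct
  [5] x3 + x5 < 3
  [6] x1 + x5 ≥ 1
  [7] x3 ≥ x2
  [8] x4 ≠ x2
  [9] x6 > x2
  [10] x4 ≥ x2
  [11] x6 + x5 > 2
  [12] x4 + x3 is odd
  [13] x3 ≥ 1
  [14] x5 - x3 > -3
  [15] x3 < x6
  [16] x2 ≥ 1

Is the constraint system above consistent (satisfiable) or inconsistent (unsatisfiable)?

Take x1 = 4, x2 = 1, x3 = 1, x4 = 2, x5 = 0, x6 = 4. Then constraint 1: x1 + x6 = 8; constraint 5: x3 + x5 = 1; constraint 6: x1 + x5 = 4, and every other listed constraint is also met.

Satisfiable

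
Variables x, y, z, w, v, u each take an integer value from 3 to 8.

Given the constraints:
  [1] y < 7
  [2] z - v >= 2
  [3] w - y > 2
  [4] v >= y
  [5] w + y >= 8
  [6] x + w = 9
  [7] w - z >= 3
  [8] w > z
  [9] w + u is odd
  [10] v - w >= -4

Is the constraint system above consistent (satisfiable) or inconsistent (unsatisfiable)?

Unsatisfiable

Constraints 2, 7, and 10 give z − v ≥ 2, v − w ≥ -4, w − z ≥ 3.
Adding all 3 inequalities: the left sides telescope to 0, and the right sides sum to 2 + (-4) + 3 = 1. So 0 ≥ 1, which is false.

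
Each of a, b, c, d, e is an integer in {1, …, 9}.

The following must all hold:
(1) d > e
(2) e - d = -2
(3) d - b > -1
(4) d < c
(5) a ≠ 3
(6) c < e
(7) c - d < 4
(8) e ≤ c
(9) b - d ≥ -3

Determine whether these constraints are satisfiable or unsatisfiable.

Constraints 1, 4, and 6 give c < e, e < d, d < c. Chaining: c < e < d < c, which forces c < c — impossible.

Unsatisfiable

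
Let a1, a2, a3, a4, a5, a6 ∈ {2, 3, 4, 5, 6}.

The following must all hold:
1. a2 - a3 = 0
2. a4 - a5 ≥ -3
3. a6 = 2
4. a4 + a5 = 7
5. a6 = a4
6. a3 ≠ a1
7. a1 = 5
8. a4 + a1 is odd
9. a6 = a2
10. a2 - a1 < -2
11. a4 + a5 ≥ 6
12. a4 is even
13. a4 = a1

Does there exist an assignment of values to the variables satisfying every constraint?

Constraint 3 fixes a6 = 2 and constraint 7 fixes a1 = 5. Constraints 5 and 13 give a6 = a4 = a1, so a6 = a1. But 2 ≠ 5 — contradiction.

Unsatisfiable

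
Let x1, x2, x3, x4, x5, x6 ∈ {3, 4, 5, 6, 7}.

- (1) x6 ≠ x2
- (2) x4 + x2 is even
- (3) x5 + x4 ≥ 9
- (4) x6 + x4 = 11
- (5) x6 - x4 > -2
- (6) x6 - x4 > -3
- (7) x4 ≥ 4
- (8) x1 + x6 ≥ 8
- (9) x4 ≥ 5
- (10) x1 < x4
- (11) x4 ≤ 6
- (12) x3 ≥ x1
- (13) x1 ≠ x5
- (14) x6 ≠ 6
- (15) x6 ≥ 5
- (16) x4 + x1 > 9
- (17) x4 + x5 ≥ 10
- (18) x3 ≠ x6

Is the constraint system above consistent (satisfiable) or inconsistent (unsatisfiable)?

Take x1 = 4, x2 = 4, x3 = 7, x4 = 6, x5 = 5, x6 = 5. Then constraint 3: x5 + x4 = 11; constraint 4: x6 + x4 = 11; constraint 5: x6 - x4 = -1, and every other listed constraint is also met.

Satisfiable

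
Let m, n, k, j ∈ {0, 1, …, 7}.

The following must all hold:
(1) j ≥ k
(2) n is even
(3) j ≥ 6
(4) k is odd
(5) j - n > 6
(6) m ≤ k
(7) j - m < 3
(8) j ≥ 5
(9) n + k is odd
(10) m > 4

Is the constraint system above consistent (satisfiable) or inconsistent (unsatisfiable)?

The assignment m = 5, n = 0, k = 5, j = 7 works:
  constraint 2 holds since n = 0 is even.
  constraint 5 holds since j - n = 7.
  constraint 7 holds since j - m = 2.
The rest check out directly.

Satisfiable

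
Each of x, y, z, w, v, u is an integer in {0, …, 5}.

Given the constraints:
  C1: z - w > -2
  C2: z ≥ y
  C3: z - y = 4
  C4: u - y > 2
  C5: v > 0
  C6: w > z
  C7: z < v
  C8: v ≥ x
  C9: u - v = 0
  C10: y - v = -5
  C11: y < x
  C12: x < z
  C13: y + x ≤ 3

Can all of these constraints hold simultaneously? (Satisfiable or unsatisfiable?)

Satisfiable

One satisfying assignment is x = 1, y = 0, z = 4, w = 5, v = 5, u = 5.
For the less obvious constraints — constraint 1: z - w = -1; constraint 3: z - y = 4; constraint 4: u - y = 5 — and the others hold by inspection.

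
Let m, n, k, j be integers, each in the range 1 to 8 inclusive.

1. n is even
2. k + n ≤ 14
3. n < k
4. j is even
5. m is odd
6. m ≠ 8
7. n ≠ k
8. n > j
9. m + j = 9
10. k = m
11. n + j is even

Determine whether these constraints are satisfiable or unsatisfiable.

Satisfiable

Setting (m, n, k, j) = (7, 4, 7, 2) satisfies everything: constraint 2: k + n = 11; constraint 9: m + j = 9, and the others follow.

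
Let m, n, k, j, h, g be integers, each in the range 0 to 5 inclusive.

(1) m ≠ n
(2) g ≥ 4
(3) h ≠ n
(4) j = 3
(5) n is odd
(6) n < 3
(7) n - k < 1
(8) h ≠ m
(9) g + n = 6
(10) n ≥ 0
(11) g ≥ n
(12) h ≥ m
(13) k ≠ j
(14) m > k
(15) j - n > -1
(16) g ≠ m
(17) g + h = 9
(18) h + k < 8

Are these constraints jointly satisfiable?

Satisfiable

Try m = 3, n = 1, k = 1, j = 3, h = 4, g = 5.
Check constraint 7: n - k = 0; constraint 9: g + n = 6. The remaining constraints are straightforward to verify.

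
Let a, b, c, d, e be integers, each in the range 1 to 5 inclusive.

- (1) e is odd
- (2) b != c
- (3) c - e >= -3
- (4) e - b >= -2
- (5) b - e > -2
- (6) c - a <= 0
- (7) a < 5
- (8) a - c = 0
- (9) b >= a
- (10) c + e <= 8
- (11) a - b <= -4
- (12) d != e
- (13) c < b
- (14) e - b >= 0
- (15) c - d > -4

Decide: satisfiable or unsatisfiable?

Unsatisfiable

Constraints 3, 6, 11, and 14 give a − c ≥ 0, c − e ≥ -3, e − b ≥ 0, b − a ≥ 4.
Adding all 4 inequalities: the left sides telescope to 0, and the right sides sum to 0 + (-3) + 0 + 4 = 1. So 0 ≥ 1, which is false.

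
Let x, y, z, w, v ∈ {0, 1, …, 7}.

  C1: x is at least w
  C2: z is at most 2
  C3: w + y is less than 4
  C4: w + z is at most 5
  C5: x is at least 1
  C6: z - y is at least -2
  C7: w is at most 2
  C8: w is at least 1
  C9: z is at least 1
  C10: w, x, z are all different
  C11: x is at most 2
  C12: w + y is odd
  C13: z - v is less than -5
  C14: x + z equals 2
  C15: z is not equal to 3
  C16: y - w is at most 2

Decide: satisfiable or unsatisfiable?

Unsatisfiable

Constraints 2, 5, 7, 8, 9, and 11 confine each of w, x, z to the 2 values {1, 2}.
Constraint 10 requires all 3 of them to be distinct, but only 2 values are available — impossible by the pigeonhole principle.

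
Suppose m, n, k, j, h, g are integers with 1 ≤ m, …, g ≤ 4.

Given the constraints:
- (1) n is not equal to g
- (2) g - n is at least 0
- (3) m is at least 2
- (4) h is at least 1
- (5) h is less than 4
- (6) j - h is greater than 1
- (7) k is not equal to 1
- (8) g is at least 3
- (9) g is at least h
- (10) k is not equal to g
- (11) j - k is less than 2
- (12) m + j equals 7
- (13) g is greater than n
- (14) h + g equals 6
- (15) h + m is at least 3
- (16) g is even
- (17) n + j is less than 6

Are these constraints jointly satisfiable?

Satisfiable

One satisfying assignment is m = 3, n = 1, k = 3, j = 4, h = 2, g = 4.
For the less obvious constraints — constraint 2: g - n = 3; constraint 6: j - h = 2 — and the others hold by inspection.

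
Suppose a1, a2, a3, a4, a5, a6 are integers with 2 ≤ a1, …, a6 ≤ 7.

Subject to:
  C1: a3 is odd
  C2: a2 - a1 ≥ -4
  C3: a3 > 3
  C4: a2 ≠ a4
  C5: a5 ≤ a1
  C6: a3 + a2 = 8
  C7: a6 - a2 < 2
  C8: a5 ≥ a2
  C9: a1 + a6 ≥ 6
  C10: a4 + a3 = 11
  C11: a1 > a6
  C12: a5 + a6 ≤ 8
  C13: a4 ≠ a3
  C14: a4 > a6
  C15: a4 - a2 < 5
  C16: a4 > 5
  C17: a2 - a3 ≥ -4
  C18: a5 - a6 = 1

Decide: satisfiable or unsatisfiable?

Satisfiable

One satisfying assignment is a1 = 5, a2 = 3, a3 = 5, a4 = 6, a5 = 4, a6 = 3.
For the less obvious constraints — constraint 2: a2 - a1 = -2; constraint 6: a3 + a2 = 8; constraint 7: a6 - a2 = 0 — and the others hold by inspection.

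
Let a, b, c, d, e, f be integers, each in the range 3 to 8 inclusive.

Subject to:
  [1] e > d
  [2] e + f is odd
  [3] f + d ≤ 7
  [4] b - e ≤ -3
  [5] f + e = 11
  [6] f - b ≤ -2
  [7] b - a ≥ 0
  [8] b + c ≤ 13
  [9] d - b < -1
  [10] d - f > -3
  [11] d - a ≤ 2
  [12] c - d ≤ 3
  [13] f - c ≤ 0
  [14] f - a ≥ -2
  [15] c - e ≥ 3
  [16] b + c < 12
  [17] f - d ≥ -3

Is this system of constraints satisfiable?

Constraints 4, 6, 11, 12, 14, and 15 give a − d ≥ -2, d − c ≥ -3, c − e ≥ 3, e − b ≥ 3, b − f ≥ 2, f − a ≥ -2.
Adding all 6 inequalities: the left sides telescope to 0, and the right sides sum to (-2) + (-3) + 3 + 3 + 2 + (-2) = 1. So 0 ≥ 1, which is false.

Unsatisfiable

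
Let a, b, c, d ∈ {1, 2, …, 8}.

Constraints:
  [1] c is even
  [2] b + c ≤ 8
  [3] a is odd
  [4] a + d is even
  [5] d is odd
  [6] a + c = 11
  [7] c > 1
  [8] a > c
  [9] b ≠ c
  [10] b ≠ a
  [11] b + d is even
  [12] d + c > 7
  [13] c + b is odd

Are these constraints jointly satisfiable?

Satisfiable

One satisfying assignment is a = 7, b = 1, c = 4, d = 5.
For the less obvious constraints — constraint 2: b + c = 5; constraint 6: a + c = 11 — and the others hold by inspection.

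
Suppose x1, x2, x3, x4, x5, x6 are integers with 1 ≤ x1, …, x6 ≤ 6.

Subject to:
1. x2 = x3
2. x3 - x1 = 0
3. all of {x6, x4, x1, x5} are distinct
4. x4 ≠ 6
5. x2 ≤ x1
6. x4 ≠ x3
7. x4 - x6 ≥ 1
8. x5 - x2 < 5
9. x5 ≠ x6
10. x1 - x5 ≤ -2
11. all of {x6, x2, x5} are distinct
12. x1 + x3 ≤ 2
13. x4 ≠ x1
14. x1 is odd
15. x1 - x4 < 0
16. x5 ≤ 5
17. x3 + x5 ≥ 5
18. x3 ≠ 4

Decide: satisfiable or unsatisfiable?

Satisfiable

One satisfying assignment is x1 = 1, x2 = 1, x3 = 1, x4 = 4, x5 = 5, x6 = 2.
For the less obvious constraints — constraint 2: x3 - x1 = 0; constraint 7: x4 - x6 = 2 — and the others hold by inspection.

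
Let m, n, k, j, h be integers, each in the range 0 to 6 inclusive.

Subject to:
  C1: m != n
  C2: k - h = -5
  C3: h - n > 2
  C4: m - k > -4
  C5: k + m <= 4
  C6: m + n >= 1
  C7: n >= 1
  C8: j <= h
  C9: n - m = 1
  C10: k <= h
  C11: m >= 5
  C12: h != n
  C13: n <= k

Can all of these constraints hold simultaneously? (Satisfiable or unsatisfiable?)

From constraints 7 and 13: k ≥ n ≥ 1. From constraint 11: m ≥ 5. Hence k + m ≥ 6. But constraint 5 requires k + m ≤ 4, and 4 < 6. Contradiction.

Unsatisfiable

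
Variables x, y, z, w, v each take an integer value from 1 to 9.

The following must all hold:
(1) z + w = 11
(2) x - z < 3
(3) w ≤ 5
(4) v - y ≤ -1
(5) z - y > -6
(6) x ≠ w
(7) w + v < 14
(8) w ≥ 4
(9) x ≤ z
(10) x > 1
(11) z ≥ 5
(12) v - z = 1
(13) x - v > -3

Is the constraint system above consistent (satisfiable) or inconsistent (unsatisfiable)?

Try x = 6, y = 9, z = 6, w = 5, v = 7.
Check constraint 1: z + w = 11; constraint 2: x - z = 0; constraint 4: v - y = -2. The remaining constraints are straightforward to verify.

Satisfiable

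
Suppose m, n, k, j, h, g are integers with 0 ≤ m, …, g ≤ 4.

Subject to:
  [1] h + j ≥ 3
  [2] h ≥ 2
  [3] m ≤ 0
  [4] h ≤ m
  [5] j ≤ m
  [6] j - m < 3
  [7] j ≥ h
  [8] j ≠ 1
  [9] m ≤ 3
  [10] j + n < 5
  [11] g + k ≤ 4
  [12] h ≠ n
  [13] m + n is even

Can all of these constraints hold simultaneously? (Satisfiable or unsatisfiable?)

Unsatisfiable

From constraints 2 and 7: j ≥ h and h ≥ 2, so j ≥ 2. From constraints 3 and 5: j ≤ m and m ≤ 0, so j ≤ 0. But 0 < 2, so no value of j works.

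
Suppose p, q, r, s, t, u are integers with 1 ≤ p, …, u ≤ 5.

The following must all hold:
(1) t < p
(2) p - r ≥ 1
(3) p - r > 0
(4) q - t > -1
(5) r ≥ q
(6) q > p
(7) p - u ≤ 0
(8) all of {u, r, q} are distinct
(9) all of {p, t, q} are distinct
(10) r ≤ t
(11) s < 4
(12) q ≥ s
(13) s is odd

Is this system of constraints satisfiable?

Unsatisfiable

Constraints 1, 5, 6, and 10 give t < p, p < q, q ≤ r, r ≤ t. Chaining: t < p < q ≤ r ≤ t, which forces t < t — impossible.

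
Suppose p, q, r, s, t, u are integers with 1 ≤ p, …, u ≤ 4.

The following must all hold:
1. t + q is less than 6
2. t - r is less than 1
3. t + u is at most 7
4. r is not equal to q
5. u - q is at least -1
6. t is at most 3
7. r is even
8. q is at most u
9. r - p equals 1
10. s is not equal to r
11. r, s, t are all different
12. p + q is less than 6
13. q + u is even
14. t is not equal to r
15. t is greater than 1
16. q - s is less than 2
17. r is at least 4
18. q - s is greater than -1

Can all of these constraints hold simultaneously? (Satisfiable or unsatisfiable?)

The assignment p = 3, q = 1, r = 4, s = 1, t = 3, u = 1 works:
  constraint 1 holds since t + q = 4.
  constraint 2 holds since t - r = -1.
  constraint 3 holds since t + u = 4.
The rest check out directly.

Satisfiable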